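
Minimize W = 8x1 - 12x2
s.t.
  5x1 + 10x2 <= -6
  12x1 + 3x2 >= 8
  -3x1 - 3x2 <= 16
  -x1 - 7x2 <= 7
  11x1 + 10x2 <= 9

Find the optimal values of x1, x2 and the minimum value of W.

Vertices and W = 8x1 - 12x2:
  (14/15, -16/15) → W = 304/15
  (28/25, -29/25) → W = 572/25
  (77/81, -92/81) → W = 1720/81

x1 = 14/15, x2 = -16/15, minimum W = 304/15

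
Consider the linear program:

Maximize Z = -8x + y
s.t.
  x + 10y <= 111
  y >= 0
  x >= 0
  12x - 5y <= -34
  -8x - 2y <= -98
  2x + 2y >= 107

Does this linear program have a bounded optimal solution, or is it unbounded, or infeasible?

infeasible

The boundaries x + 10y = 111 and y = 0 meet at (111, 0), but that point violates 12x - 5y ≤ -34. Every candidate vertex is excluded by some other constraint, so the feasible region is empty.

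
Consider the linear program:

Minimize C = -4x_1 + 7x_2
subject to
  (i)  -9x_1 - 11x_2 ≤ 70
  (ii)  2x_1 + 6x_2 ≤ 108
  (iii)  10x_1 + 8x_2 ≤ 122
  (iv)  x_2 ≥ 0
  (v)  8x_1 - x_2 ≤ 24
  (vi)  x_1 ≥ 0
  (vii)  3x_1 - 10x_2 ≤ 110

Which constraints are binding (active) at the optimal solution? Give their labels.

(iv) and (v)

Feasible corners and C = -4x_1 + 7x_2:
  (157/37, 368/37) → C = 1948/37
  (0, 61/4) → C = 427/4
  (3, 0) → C = -12
  (0, 0) → C = 0

The minimum is at (3, 0). Substituting into each constraint, equality holds for (iv) and (v); the remaining constraints have slack.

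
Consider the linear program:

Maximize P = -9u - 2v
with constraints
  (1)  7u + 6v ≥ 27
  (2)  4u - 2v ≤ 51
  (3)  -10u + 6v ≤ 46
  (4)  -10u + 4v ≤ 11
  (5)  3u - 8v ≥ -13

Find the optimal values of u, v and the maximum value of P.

u = 69/37, v = 86/37, maximum P = -793/37

The binding constraints are 7u + 6v = 27 and 3u - 8v = -13.
Solving simultaneously gives u = 69/37, v = 86/37.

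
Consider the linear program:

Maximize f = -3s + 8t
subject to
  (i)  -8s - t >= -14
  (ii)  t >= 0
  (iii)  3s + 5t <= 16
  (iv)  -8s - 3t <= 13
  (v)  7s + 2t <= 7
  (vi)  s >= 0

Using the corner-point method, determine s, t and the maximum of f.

Vertices and f = -3s + 8t:
  (1, 0) → f = -3
  (0, 0) → f = 0
  (3/29, 91/29) → f = 719/29
  (0, 16/5) → f = 128/5

The optimum lies where 3s + 5t = 16 and s = 0.
Solving simultaneously gives s = 0, t = 16/5.

s = 0, t = 16/5, maximum f = 128/5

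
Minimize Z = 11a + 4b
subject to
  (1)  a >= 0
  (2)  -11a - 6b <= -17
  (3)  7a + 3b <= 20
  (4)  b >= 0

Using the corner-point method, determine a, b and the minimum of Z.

a = 0, b = 17/6, minimum Z = 34/3

Vertices and Z = 11a + 4b:
  (0, 17/6) → Z = 34/3
  (0, 20/3) → Z = 80/3
  (17/11, 0) → Z = 17
  (20/7, 0) → Z = 220/7

At the optimal vertex, a = 0 and -11a - 6b = -17.
Solving simultaneously gives a = 0, b = 17/6.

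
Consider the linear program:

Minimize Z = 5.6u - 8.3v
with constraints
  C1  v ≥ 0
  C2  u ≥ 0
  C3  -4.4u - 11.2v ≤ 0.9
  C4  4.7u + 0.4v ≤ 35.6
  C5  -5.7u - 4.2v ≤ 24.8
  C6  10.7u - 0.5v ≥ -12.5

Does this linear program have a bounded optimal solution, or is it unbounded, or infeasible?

bounded optimum

Feasible corners and Z = 5.6u - 8.3v:
  (0, 0) → Z = 0
  (356/47, 0) → Z = 9968/235
  (0, 25) → Z = -207.5
  (1280/663, 43967/663) → Z = -1192527/2210
The feasible region has finitely many vertices and no improving ray; the minimum is -1192527/2210 at (1280/663, 43967/663).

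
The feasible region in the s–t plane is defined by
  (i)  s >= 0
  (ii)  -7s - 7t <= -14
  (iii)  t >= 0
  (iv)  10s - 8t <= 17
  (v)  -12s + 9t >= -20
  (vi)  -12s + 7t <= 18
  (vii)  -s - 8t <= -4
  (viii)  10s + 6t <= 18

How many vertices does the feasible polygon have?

4

Pairwise boundary intersections that survive every other constraint:
  (0, 2)
  (0, 18/7)
  (3/2, 1/2)
  (9/71, 198/71)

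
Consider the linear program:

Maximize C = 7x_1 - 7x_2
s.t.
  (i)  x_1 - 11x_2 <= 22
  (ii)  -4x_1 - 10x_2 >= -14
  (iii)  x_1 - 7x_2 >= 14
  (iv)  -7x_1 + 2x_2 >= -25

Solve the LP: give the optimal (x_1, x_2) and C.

Vertices and C = 7x_1 - 7x_2:
  (0, -2) → C = 14
  (77/25, -43/25) → C = 168/5
  (147/47, -73/47) → C = 1540/47

x_1 = 77/25, x_2 = -43/25, maximum C = 168/5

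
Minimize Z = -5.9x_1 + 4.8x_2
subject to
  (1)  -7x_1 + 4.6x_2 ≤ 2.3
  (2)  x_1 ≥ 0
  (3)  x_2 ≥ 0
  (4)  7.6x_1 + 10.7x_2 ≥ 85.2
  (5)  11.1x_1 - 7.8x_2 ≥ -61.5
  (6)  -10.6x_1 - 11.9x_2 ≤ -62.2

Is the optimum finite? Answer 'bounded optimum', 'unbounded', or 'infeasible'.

unbounded

From the feasible point (36731/10986, 30694/5493), moving in the direction (1, 0) keeps every constraint satisfied while Z decreases without bound.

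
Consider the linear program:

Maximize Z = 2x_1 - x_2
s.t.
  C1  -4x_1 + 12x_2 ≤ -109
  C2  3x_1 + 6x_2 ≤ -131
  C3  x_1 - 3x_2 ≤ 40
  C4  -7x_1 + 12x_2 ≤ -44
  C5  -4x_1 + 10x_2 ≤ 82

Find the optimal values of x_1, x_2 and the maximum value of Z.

x_1 = -51/5, x_2 = -251/15, maximum Z = -11/3

Vertices and Z = 2x_1 - x_2:
  (-153/10, -851/60) → Z = -197/12
  (-65/3, -587/36) → Z = -973/36
  (-51/5, -251/15) → Z = -11/3
  (-116/3, -236/9) → Z = -460/9

The binding constraints are 3x_1 + 6x_2 = -131 and x_1 - 3x_2 = 40.
Solving simultaneously gives x_1 = -51/5, x_2 = -251/15.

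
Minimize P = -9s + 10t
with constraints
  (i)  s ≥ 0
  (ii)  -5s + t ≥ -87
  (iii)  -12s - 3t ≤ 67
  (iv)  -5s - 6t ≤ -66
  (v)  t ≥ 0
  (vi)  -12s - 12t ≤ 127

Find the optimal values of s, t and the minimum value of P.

s = 87/5, t = 0, minimum P = -783/5

Extreme points and P = -9s + 10t:
  (0, 11) → P = 110
  (87/5, 0) → P = -783/5
  (66/5, 0) → P = -594/5
The feasible region is unbounded (it extends along (0, 1), (1, 5)), but P strictly increases along every unbounded feasible direction, so there is no improving ray and the minimum is attained at a vertex.

The binding constraints are -5s + t = -87 and t = 0.
Solving simultaneously gives s = 87/5, t = 0.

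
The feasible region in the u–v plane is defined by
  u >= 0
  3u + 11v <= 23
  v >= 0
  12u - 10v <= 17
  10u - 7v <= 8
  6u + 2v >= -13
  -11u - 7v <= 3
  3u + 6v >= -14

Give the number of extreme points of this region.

4

The feasible vertices (each the meet of two boundaries and inside every other half-plane) are:
  (0, 23/11)
  (0, 0)
  (249/131, 206/131)
  (4/5, 0)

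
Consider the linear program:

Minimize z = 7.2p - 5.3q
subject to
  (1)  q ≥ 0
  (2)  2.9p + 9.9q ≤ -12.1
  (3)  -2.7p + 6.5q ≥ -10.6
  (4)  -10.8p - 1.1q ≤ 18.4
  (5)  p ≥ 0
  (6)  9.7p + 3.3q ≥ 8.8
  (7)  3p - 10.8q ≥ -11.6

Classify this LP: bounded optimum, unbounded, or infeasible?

infeasible

The boundaries q = 0 and -2.7p + 6.5q = -10.6 meet at (106/27, 0), but that point violates 2.9p + 9.9q ≤ -12.1. Every candidate vertex is excluded by some other constraint, so the feasible region is empty.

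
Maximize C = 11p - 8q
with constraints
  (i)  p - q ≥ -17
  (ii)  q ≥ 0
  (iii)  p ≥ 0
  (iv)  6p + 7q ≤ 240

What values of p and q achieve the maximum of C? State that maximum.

p = 40, q = 0, maximum C = 440

Feasible corners and C = 11p - 8q:
  (0, 17) → C = -136
  (121/13, 342/13) → C = -1405/13
  (0, 0) → C = 0
  (40, 0) → C = 440

The optimum lies where q = 0 and 6p + 7q = 240.
Solving simultaneously gives p = 40, q = 0.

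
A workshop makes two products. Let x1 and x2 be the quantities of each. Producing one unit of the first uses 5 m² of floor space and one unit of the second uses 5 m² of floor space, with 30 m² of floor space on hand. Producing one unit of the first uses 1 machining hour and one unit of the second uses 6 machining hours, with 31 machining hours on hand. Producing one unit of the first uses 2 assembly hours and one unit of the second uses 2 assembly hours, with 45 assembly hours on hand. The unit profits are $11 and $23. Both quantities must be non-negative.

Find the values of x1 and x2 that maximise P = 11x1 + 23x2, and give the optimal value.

x1 = 1, x2 = 5, maximum P = 126

Feasible corners and P = 11x1 + 23x2:
  (0, 0) → P = 0
  (0, 31/6) → P = 713/6
  (6, 0) → P = 66
  (1, 5) → P = 126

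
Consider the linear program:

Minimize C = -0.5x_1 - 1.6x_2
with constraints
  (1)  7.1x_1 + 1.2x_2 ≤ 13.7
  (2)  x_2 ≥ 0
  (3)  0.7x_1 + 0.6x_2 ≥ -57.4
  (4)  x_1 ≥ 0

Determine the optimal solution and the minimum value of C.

x_1 = 0, x_2 = 137/12, minimum C = -274/15

Vertices and C = -0.5x_1 - 1.6x_2:
  (137/71, 0) → C = -137/142
  (0, 137/12) → C = -274/15
  (0, 0) → C = 0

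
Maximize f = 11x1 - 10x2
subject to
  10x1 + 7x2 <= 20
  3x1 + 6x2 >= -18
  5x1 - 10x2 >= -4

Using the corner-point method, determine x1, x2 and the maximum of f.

Corner points and f = 11x1 - 10x2:
  (82/13, -80/13) → f = 1702/13
  (172/135, 28/27) → f = 164/45
  (-17/5, -13/10) → f = -122/5

The optimum lies where 10x1 + 7x2 = 20 and 3x1 + 6x2 = -18.
Solving simultaneously gives x1 = 82/13, x2 = -80/13.

x1 = 82/13, x2 = -80/13, maximum f = 1702/13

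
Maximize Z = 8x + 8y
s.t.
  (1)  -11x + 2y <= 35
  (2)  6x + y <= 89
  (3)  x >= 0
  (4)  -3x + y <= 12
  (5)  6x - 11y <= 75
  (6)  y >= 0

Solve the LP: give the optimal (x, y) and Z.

Vertices and Z = 8x + 8y:
  (77/9, 113/3) → Z = 3328/9
  (527/36, 7/6) → Z = 1138/9
  (0, 12) → Z = 96
  (0, 0) → Z = 0
  (25/2, 0) → Z = 100

The binding constraints are 6x + y = 89 and -3x + y = 12.
Solving simultaneously gives x = 77/9, y = 113/3.

x = 77/9, y = 113/3, maximum Z = 3328/9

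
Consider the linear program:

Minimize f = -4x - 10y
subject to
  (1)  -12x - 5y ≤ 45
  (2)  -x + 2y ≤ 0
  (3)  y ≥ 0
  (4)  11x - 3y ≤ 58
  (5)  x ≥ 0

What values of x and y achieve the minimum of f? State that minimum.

x = 116/19, y = 58/19, minimum f = -1044/19

Extreme points and f = -4x - 10y:
  (0, 0) → f = 0
  (116/19, 58/19) → f = -1044/19
  (58/11, 0) → f = -232/11

The binding constraints are -x + 2y = 0 and 11x - 3y = 58.
Solving simultaneously gives x = 116/19, y = 58/19.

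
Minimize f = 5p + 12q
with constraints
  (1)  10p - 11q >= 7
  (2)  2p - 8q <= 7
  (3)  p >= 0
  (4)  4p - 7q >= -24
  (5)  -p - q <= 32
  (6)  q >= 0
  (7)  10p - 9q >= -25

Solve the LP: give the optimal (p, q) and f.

p = 7/10, q = 0, minimum f = 7/2

Extreme points and f = 5p + 12q:
  (313/26, 134/13) → f = 4781/26
  (7/10, 0) → f = 7/2
  (7/2, 0) → f = 35/2
The feasible region is unbounded (it extends along (7, 4), (4, 1)), but f strictly increases along every unbounded feasible direction, so there is no improving ray and the minimum is attained at a vertex.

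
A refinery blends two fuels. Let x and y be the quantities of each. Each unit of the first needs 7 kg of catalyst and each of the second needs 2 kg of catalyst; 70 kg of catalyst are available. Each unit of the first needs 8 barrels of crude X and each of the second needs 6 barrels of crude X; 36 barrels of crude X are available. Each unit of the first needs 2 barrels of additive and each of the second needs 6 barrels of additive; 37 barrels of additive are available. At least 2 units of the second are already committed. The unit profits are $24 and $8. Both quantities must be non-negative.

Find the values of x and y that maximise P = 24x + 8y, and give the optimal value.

Corner points and P = 24x + 8y:
  (0, 6) → P = 48
  (0, 2) → P = 16
  (3, 2) → P = 88

At the optimal vertex, 8x + 6y = 36 and y = 2.
Solving simultaneously gives x = 3, y = 2.

x = 3, y = 2, maximum P = 88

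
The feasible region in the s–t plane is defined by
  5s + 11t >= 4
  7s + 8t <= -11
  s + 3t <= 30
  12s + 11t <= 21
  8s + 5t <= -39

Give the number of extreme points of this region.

4

Pairwise boundary intersections that survive every other constraint:
  (-159/2, 73/2)
  (-449/63, 227/63)
  (-21, 17)
  (-257/29, 185/29)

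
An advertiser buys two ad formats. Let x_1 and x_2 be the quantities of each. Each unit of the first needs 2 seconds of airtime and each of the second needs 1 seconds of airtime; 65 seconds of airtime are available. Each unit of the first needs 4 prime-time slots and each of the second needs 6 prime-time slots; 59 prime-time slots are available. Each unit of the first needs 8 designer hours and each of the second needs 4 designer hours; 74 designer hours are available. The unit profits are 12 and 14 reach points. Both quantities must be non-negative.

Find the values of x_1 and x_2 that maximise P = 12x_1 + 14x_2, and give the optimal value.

Corner points and P = 12x_1 + 14x_2:
  (0, 0) → P = 0
  (0, 59/6) → P = 413/3
  (37/4, 0) → P = 111
  (13/2, 11/2) → P = 155

At the optimal vertex, 4x_1 + 6x_2 = 59 and 8x_1 + 4x_2 = 74.
Solving simultaneously gives x_1 = 13/2, x_2 = 11/2.

x_1 = 13/2, x_2 = 11/2, maximum P = 155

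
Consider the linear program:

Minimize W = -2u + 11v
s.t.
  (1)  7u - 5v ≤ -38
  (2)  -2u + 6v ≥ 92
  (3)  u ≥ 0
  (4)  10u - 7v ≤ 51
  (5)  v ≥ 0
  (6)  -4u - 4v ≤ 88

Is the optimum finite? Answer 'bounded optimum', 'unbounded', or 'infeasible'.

Extreme points and W = -2u + 11v:
  (29/4, 71/4) → W = 723/4
  (521, 737) → W = 7065
  (0, 46/3) → W = 506/3
The feasible region has finitely many vertices and no improving ray; the minimum is 506/3 at (0, 46/3).

bounded optimum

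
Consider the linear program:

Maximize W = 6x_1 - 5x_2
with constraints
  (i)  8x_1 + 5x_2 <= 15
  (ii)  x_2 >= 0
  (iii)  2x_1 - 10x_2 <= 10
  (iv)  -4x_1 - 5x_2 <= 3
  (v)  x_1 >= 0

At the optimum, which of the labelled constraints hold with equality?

(i) and (ii)

Extreme points and W = 6x_1 - 5x_2:
  (15/8, 0) → W = 45/4
  (0, 3) → W = -15
  (0, 0) → W = 0

The maximum is at (15/8, 0). Substituting into each constraint, equality holds for (i) and (ii); the remaining constraints have slack.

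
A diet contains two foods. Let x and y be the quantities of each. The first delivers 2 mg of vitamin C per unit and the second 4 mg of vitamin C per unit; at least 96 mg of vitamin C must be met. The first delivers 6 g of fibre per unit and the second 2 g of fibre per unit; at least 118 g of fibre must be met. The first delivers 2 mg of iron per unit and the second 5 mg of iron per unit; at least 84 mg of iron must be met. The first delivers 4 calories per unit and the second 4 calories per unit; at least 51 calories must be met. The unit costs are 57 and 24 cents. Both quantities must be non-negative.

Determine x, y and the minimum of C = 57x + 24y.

Corner points and C = 57x + 24y:
  (0, 59) → C = 1416
  (48, 0) → C = 2736
  (14, 17) → C = 1206
The feasible region is unbounded (it extends along (0, 1), (1, 0)), but C strictly increases along every unbounded feasible direction, so there is no improving ray and the minimum is attained at a vertex.

The binding constraints are 2x + 4y = 96 and 6x + 2y = 118.
Solving simultaneously gives x = 14, y = 17.

x = 14, y = 17, minimum C = 1206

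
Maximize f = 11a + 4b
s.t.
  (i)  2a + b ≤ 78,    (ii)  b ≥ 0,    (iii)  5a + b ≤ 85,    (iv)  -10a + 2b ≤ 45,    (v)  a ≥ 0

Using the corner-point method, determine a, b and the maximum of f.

a = 25/4, b = 215/4, maximum f = 1135/4

Extreme points and f = 11a + 4b:
  (17, 0) → f = 187
  (0, 0) → f = 0
  (25/4, 215/4) → f = 1135/4
  (0, 45/2) → f = 90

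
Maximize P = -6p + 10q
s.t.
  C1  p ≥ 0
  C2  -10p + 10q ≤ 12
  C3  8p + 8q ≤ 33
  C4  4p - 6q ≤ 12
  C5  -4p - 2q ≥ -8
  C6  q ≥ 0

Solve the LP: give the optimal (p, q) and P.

Vertices and P = -6p + 10q:
  (0, 6/5) → P = 12
  (0, 0) → P = 0
  (14/15, 32/15) → P = 236/15
  (2, 0) → P = -12

The optimum lies where -10p + 10q = 12 and -4p - 2q = -8.
Solving simultaneously gives p = 14/15, q = 32/15.

p = 14/15, q = 32/15, maximum P = 236/15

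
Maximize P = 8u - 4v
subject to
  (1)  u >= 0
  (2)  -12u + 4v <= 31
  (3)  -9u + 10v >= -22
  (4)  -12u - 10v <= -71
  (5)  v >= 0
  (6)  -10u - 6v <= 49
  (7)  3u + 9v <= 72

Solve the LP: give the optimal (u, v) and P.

Vertices and P = 8u - 4v:
  (0, 31/4) → P = -31
  (0, 71/10) → P = -142/5
  (3/40, 319/40) → P = -313/10
  (31/7, 25/14) → P = 198/7
  (306/37, 194/37) → P = 1672/37

u = 306/37, v = 194/37, maximum P = 1672/37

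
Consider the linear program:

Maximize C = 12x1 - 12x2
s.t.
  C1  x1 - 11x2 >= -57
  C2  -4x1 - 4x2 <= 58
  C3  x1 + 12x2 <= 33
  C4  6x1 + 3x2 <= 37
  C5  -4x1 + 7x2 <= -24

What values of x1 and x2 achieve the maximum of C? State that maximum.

x1 = 161/6, x2 = -124/3, maximum C = 818

Extreme points and C = 12x1 - 12x2:
  (161/6, -124/3) → C = 818
  (-155/22, -82/11) → C = 54/11
  (331/54, 2/27) → C = 218/3

The optimum lies where -4x1 - 4x2 = 58 and 6x1 + 3x2 = 37.
Solving simultaneously gives x1 = 161/6, x2 = -124/3.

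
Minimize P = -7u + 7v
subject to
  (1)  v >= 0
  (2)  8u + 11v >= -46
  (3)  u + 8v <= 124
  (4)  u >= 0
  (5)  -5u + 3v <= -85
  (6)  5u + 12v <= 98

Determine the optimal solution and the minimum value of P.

Feasible corners and P = -7u + 7v:
  (17, 0) → P = -119
  (98/5, 0) → P = -686/5
  (438/25, 13/15) → P = -8743/75

At the optimal vertex, v = 0 and 5u + 12v = 98.
Solving simultaneously gives u = 98/5, v = 0.

u = 98/5, v = 0, minimum P = -686/5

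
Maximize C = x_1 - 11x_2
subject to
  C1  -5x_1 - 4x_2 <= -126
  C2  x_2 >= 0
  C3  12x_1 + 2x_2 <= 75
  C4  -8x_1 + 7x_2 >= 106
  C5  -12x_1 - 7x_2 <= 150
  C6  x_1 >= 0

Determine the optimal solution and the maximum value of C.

x_1 = 24/19, x_2 = 1137/38, maximum C = -12459/38

Vertices and C = x_1 - 11x_2:
  (24/19, 1137/38) → C = -12459/38
  (0, 63/2) → C = -693/2
  (0, 75/2) → C = -825/2

The binding constraints are -5x_1 - 4x_2 = -126 and 12x_1 + 2x_2 = 75.
Solving simultaneously gives x_1 = 24/19, x_2 = 1137/38.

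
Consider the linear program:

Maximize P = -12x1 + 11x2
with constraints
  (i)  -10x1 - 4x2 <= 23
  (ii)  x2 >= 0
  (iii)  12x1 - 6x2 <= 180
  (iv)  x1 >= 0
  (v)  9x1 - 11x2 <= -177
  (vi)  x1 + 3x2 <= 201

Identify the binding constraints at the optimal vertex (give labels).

(iv) and (vi)

Corner points and P = -12x1 + 11x2:
  (39, 48) → P = 60
  (291/7, 372/7) → P = 600/7
  (0, 177/11) → P = 177
  (0, 67) → P = 737

The maximum is at (0, 67). Substituting into each constraint, equality holds for (iv) and (vi); the remaining constraints have slack.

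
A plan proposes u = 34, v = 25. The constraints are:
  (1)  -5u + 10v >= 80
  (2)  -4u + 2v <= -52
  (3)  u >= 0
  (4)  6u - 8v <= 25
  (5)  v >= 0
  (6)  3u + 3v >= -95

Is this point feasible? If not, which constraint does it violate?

(1): 80 ≥ 80 ✓
(2): -86 ≤ -52 ✓
(3): 34 ≥ 0 ✓
(4): 4 ≤ 25 ✓
(5): 25 ≥ 0 ✓
(6): 177 ≥ -95 ✓

feasible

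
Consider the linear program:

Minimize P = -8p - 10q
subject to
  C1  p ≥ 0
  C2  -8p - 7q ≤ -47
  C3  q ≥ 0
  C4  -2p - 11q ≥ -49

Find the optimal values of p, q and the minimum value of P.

p = 49/2, q = 0, minimum P = -196

Feasible corners and P = -8p - 10q:
  (47/8, 0) → P = -47
  (87/37, 149/37) → P = -2186/37
  (49/2, 0) → P = -196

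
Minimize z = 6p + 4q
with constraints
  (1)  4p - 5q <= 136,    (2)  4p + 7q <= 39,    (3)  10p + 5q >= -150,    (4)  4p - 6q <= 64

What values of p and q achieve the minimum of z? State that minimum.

p = -29/4, q = -31/2, minimum z = -211/2

Corner points and z = 6p + 4q:
  (-249/10, 99/5) → z = -351/5
  (341/26, -25/13) → z = 71
  (-29/4, -31/2) → z = -211/2

At the optimal vertex, 10p + 5q = -150 and 4p - 6q = 64.
Solving simultaneously gives p = -29/4, q = -31/2.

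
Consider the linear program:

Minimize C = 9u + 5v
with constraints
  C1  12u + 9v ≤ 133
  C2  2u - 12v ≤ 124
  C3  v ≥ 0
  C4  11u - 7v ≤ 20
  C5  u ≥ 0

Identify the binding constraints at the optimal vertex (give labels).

Corner points and C = 9u + 5v:
  (1111/183, 1223/183) → C = 16114/183
  (0, 133/9) → C = 665/9
  (20/11, 0) → C = 180/11
  (0, 0) → C = 0

The minimum is at (0, 0). Substituting into each constraint, equality holds for C3 and C5; the remaining constraints have slack.

C3 and C5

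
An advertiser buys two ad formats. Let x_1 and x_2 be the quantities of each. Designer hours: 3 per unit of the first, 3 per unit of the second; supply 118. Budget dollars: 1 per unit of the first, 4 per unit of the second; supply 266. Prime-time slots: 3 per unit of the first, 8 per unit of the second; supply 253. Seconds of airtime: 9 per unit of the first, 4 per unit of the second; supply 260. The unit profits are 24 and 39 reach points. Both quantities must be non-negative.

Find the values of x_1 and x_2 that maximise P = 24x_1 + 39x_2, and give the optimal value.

Corner points and P = 24x_1 + 39x_2:
  (0, 0) → P = 0
  (0, 253/8) → P = 9867/8
  (260/9, 0) → P = 2080/3
  (37/3, 27) → P = 1349
  (308/15, 94/5) → P = 1226

The binding constraints are 3x_1 + 3x_2 = 118 and 3x_1 + 8x_2 = 253.
Solving simultaneously gives x_1 = 37/3, x_2 = 27.

x_1 = 37/3, x_2 = 27, maximum P = 1349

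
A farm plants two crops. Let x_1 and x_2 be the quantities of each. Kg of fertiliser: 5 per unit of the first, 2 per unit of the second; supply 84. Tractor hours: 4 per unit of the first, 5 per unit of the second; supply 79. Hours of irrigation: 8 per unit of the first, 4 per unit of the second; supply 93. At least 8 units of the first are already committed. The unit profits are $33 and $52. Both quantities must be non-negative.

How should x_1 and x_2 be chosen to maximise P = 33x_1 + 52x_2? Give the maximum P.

At the optimal vertex, 8x_1 + 4x_2 = 93 and x_1 = 8.
Solving simultaneously gives x_1 = 8, x_2 = 29/4.

x_1 = 8, x_2 = 29/4, maximum P = 641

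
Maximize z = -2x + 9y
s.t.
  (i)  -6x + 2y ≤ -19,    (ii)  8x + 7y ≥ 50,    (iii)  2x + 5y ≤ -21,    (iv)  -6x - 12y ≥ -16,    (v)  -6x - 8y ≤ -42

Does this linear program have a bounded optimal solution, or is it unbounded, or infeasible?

Corner points and z = -2x + 9y:
  (166/3, -79/3) → z = -1043/3
  (27, -15) → z = -189
The feasible region has finitely many vertices and no improving ray; the maximum is -189 at (27, -15).

bounded optimum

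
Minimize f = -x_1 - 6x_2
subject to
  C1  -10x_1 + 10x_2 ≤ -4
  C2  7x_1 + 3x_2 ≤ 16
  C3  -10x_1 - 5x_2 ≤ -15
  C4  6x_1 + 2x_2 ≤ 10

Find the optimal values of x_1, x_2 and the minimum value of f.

x_1 = 27/20, x_2 = 19/20, minimum f = -141/20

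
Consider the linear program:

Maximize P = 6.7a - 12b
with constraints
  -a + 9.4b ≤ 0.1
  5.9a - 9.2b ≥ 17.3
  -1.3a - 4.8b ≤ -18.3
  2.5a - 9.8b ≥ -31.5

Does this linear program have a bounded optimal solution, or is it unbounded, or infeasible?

From the feasible point (8577/851, 1843/1702), moving in the direction (4.8, -1.3) keeps every constraint satisfied while P increases without bound.

unbounded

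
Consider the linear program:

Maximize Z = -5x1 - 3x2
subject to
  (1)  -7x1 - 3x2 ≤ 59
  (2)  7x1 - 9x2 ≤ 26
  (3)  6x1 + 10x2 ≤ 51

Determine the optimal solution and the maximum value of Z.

x1 = -151/28, x2 = -85/12, maximum Z = 675/14

Feasible corners and Z = -5x1 - 3x2:
  (-151/28, -85/12) → Z = 675/14
  (-743/52, 711/52) → Z = 791/26
  (719/124, 201/124) → Z = -2099/62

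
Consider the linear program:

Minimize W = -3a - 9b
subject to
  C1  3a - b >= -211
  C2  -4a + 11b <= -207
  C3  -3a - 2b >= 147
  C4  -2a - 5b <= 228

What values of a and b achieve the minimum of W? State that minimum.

Extreme points and W = -3a - 9b:
  (-1203/41, -1209/41) → W = 14490/41
  (-491/14, -221/7) → W = 5451/14
  (-279/11, -390/11) → W = 4347/11

The binding constraints are -4a + 11b = -207 and -3a - 2b = 147.
Solving simultaneously gives a = -1203/41, b = -1209/41.

a = -1203/41, b = -1209/41, minimum W = 14490/41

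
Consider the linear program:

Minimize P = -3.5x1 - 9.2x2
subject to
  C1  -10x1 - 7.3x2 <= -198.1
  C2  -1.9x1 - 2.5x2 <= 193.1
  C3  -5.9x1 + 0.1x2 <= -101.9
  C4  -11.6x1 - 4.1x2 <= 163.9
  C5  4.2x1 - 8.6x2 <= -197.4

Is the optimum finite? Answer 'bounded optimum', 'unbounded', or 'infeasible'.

From the feasible point (11201/629, 19908/629), moving in the direction (0.1, 5.9) keeps every constraint satisfied while P decreases without bound.

unbounded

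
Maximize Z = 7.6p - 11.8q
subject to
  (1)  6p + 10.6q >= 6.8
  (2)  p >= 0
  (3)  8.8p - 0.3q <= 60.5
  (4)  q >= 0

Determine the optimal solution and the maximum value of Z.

p = 6.875, q = 0, maximum Z = 52.25

Corner points and Z = 7.6p - 11.8q:
  (0, 34/53) → Z = -2006/265
  (17/15, 0) → Z = 646/75
  (55/8, 0) → Z = 209/4
The feasible region is unbounded (it extends along (0, 1), (3, 88)), but Z strictly decreases along every unbounded feasible direction, so there is no improving ray and the maximum is attained at a vertex.

The optimum lies where 8.8p - 0.3q = 60.5 and q = 0.
Solving simultaneously gives p = 55/8, q = 0.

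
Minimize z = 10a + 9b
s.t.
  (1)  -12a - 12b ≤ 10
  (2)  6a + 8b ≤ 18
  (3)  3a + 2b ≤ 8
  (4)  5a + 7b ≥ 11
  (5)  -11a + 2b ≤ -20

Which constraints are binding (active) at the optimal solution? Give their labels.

Vertices and z = 10a + 9b:
  (7/3, 1/2) → z = 167/6
  (49/25, 39/50) → z = 1331/50
  (34/11, -7/11) → z = 277/11
  (54/29, 7/29) → z = 603/29

The minimum is at (54/29, 7/29). Substituting into each constraint, equality holds for (4) and (5); the remaining constraints have slack.

(4) and (5)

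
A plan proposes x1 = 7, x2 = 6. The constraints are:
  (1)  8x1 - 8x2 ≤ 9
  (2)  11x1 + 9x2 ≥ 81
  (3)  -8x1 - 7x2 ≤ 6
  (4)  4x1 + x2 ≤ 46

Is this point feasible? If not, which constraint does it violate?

(1): 8 ≤ 9 ✓
(2): 131 ≥ 81 ✓
(3): -98 ≤ 6 ✓
(4): 34 ≤ 46 ✓

feasible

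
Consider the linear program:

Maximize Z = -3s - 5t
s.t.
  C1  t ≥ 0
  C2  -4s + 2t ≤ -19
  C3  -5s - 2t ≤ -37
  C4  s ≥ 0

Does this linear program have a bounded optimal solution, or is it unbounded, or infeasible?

Vertices and Z = -3s - 5t:
  (37/5, 0) → Z = -111/5
  (56/9, 53/18) → Z = -601/18
The feasible region has finitely many vertices and no improving ray; the maximum is -111/5 at (37/5, 0).

bounded optimum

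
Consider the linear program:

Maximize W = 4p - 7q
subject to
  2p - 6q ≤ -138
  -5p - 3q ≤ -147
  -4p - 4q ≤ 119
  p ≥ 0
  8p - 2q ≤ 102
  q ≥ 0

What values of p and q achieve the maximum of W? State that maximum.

p = 222/11, q = 327/11, maximum W = -1401/11

Extreme points and W = 4p - 7q:
  (13, 82/3) → W = -418/3
  (222/11, 327/11) → W = -1401/11
  (0, 49) → W = -343
The feasible region is unbounded (it extends along (0, 1), (1, 4)), but W strictly decreases along every unbounded feasible direction, so there is no improving ray and the maximum is attained at a vertex.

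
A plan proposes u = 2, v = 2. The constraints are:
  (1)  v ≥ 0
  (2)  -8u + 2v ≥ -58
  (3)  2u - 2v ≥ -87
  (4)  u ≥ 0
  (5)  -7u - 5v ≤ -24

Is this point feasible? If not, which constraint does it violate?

(1): 2 ≥ 0 ✓
(2): -12 ≥ -58 ✓
(3): 0 ≥ -87 ✓
(4): 2 ≥ 0 ✓
(5): -24 ≤ -24 ✓

feasible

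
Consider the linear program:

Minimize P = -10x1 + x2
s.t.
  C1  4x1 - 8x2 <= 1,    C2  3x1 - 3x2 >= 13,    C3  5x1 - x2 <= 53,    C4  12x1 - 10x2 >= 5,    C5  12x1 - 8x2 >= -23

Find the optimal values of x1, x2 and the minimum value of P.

x1 = 73/6, x2 = 47/6, minimum P = -683/6

Extreme points and P = -10x1 + x2:
  (101/12, 49/12) → P = -961/12
  (47/4, 23/4) → P = -447/4
  (73/6, 47/6) → P = -683/6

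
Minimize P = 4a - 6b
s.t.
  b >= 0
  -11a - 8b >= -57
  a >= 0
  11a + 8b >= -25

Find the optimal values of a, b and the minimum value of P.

a = 0, b = 57/8, minimum P = -171/4

Vertices and P = 4a - 6b:
  (57/11, 0) → P = 228/11
  (0, 0) → P = 0
  (0, 57/8) → P = -171/4

At the optimal vertex, -11a - 8b = -57 and a = 0.
Solving simultaneously gives a = 0, b = 57/8.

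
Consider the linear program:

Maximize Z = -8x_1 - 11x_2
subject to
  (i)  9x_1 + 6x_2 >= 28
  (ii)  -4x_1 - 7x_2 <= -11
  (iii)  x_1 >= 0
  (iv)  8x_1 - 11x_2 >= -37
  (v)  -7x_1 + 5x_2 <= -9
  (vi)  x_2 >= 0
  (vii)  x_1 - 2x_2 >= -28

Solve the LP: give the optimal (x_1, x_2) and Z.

The feasible region is unbounded (it extends along (2, 1), (1, 0)), but Z strictly decreases along every unbounded feasible direction, so there is no improving ray and the maximum is attained at a vertex.

x_1 = 28/9, x_2 = 0, maximum Z = -224/9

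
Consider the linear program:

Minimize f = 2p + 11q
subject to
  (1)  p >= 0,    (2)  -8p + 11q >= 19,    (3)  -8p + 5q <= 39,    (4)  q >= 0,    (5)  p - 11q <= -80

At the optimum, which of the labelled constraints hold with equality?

(1) and (5)

Extreme points and f = 2p + 11q:
  (0, 39/5) → f = 429/5
  (0, 80/11) → f = 80
  (61/7, 621/77) → f = 743/7
The feasible region is unbounded (it extends along (5, 8), (11, 8)), but f strictly increases along every unbounded feasible direction, so there is no improving ray and the minimum is attained at a vertex.

The minimum is at (0, 80/11). Substituting into each constraint, equality holds for (1) and (5); the remaining constraints have slack.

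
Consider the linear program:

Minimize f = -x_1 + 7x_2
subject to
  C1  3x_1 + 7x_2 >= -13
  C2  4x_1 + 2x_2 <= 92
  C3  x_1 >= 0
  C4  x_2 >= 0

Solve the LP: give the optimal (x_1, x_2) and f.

x_1 = 23, x_2 = 0, minimum f = -23

Corner points and f = -x_1 + 7x_2:
  (0, 46) → f = 322
  (23, 0) → f = -23
  (0, 0) → f = 0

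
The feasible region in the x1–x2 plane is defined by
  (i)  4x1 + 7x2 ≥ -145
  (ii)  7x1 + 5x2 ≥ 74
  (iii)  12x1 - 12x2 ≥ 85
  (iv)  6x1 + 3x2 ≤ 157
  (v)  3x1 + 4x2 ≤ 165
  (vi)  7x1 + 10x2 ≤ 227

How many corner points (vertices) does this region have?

5

The feasible vertices (each the meet of two boundaries and inside every other half-plane) are:
  (1243/29, -1311/29)
  (767/15, -749/15)
  (1313/144, 293/144)
  (1787/102, 2129/204)
  (889/39, 263/39)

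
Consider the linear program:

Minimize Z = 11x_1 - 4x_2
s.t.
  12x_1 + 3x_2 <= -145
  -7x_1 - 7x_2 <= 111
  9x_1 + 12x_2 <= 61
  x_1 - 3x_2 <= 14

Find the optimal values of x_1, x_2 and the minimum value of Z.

x_1 = -1759/21, x_2 = 1426/21, minimum Z = -1193

Corner points and Z = 11x_1 - 4x_2:
  (-682/63, -317/63) → Z = -2078/21
  (-641/39, 679/39) → Z = -9767/39
  (-1759/21, 1426/21) → Z = -1193

At the optimal vertex, -7x_1 - 7x_2 = 111 and 9x_1 + 12x_2 = 61.
Solving simultaneously gives x_1 = -1759/21, x_2 = 1426/21.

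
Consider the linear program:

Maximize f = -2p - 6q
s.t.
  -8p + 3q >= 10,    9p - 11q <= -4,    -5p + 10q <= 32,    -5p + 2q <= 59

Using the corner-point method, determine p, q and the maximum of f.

p = -641/37, q = -511/37, maximum f = 4348/37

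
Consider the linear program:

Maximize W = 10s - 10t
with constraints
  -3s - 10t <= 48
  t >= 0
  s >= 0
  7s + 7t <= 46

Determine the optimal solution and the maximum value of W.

s = 46/7, t = 0, maximum W = 460/7

Vertices and W = 10s - 10t:
  (0, 0) → W = 0
  (46/7, 0) → W = 460/7
  (0, 46/7) → W = -460/7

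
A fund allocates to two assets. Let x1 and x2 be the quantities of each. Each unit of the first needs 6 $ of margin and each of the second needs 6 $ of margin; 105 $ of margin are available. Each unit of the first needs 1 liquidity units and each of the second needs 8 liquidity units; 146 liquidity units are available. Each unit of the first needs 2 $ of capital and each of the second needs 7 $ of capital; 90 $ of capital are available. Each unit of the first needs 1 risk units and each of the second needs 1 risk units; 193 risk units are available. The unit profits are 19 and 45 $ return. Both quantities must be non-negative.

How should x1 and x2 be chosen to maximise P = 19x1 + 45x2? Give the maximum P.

x1 = 13/2, x2 = 11, maximum P = 1237/2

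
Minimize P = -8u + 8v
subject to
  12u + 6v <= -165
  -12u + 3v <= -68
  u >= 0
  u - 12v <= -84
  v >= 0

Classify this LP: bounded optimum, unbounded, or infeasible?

The boundaries -12u + 3v = -68 and u - 12v = -84 meet at (356/47, 1076/141), but that point violates 12u + 6v ≤ -165. Every candidate vertex is excluded by some other constraint, so the feasible region is empty.

infeasible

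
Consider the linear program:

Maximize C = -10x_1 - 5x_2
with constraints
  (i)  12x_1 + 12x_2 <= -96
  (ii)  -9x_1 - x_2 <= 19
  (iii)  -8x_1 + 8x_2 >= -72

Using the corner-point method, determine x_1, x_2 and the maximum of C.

x_1 = -1, x_2 = -10, maximum C = 60

The binding constraints are -9x_1 - x_2 = 19 and -8x_1 + 8x_2 = -72.
Solving simultaneously gives x_1 = -1, x_2 = -10.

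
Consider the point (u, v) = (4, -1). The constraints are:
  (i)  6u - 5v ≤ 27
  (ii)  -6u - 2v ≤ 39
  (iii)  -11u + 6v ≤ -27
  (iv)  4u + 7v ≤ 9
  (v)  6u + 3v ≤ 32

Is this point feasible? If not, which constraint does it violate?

not feasible — violates (i)

Constraint (i): 6u - 5v = 29, which is not ≤ 27. All other constraints are satisfied.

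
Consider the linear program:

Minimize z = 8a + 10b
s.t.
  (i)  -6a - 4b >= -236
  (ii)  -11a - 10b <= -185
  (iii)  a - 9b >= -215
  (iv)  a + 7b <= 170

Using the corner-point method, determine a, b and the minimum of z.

a = 405/4, b = -743/8, minimum z = -475/4

Corner points and z = 8a + 10b:
  (405/4, -743/8) → z = -475/4
  (486/19, 392/19) → z = 7808/19
  (-485/109, 2550/109) → z = 21620/109
  (25/16, 385/16) → z = 2025/8

The optimum lies where -6a - 4b = -236 and -11a - 10b = -185.
Solving simultaneously gives a = 405/4, b = -743/8.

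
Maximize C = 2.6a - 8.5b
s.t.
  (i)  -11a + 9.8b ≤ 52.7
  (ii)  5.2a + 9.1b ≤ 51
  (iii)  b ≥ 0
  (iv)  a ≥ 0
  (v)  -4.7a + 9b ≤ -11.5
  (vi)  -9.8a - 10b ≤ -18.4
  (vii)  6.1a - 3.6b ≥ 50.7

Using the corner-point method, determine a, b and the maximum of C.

Corner points and C = 2.6a - 8.5b:
  (255/26, 0) → C = 51/2
  (64497/7423, 4746/7423) → C = 636756/37115
  (507/61, 0) → C = 6591/305

The binding constraints are 5.2a + 9.1b = 51 and b = 0.
Solving simultaneously gives a = 255/26, b = 0.

a = 255/26, b = 0, maximum C = 51/2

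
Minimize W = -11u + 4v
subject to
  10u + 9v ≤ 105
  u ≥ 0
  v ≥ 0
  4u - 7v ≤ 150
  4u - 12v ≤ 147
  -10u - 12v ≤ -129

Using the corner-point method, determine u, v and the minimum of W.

Extreme points and W = -11u + 4v:
  (0, 35/3) → W = 140/3
  (33/10, 8) → W = -43/10
  (0, 43/4) → W = 43

At the optimal vertex, 10u + 9v = 105 and -10u - 12v = -129.
Solving simultaneously gives u = 33/10, v = 8.

u = 33/10, v = 8, minimum W = -43/10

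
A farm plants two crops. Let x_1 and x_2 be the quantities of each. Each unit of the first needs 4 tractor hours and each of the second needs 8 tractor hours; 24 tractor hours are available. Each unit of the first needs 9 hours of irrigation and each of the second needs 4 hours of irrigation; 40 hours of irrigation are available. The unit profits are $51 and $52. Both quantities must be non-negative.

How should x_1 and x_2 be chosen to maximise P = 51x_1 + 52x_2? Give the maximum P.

x_1 = 4, x_2 = 1, maximum P = 256

Vertices and P = 51x_1 + 52x_2:
  (0, 0) → P = 0
  (0, 3) → P = 156
  (40/9, 0) → P = 680/3
  (4, 1) → P = 256

The optimum lies where 4x_1 + 8x_2 = 24 and 9x_1 + 4x_2 = 40.
Solving simultaneously gives x_1 = 4, x_2 = 1.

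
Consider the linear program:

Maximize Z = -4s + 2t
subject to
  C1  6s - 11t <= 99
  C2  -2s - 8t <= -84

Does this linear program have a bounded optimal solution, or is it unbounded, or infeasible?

From the feasible point (858/35, 153/35), moving in the direction (-8, 2) keeps every constraint satisfied while Z increases without bound.

unbounded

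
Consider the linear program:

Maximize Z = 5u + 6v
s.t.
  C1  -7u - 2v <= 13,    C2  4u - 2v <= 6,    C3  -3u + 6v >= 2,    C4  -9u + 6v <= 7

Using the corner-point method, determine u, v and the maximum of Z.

u = 25/3, v = 41/3, maximum Z = 371/3

Vertices and Z = 5u + 6v:
  (20/9, 13/9) → Z = 178/9
  (25/3, 41/3) → Z = 371/3
  (-5/6, -1/12) → Z = -14/3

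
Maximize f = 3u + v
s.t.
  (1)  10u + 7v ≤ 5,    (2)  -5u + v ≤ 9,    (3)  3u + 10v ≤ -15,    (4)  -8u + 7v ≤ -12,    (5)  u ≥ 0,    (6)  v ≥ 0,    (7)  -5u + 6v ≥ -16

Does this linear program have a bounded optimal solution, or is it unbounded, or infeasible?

infeasible

The boundaries 3u + 10v = -15 and -8u + 7v = -12 meet at (15/101, -156/101), but that point violates v ≥ 0. Every candidate vertex is excluded by some other constraint, so the feasible region is empty.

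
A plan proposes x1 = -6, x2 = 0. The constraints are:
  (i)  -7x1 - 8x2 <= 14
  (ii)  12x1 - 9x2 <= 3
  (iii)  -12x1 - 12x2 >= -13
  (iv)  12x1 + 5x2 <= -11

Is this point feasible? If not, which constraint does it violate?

Constraint (i): -7x1 - 8x2 = 42, which is not ≤ 14. All other constraints are satisfied.

not feasible — violates (i)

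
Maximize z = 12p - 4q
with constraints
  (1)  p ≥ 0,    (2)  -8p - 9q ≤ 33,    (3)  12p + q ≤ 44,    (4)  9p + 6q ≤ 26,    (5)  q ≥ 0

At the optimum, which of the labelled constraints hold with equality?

(4) and (5)

Vertices and z = 12p - 4q:
  (0, 13/3) → z = -52/3
  (0, 0) → z = 0
  (26/9, 0) → z = 104/3

The maximum is at (26/9, 0). Substituting into each constraint, equality holds for (4) and (5); the remaining constraints have slack.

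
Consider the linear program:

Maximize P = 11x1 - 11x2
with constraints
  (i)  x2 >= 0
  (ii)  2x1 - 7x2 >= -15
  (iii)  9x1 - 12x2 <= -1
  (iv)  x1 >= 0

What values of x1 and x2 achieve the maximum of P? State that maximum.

Extreme points and P = 11x1 - 11x2:
  (173/39, 133/39) → P = 440/39
  (0, 15/7) → P = -165/7
  (0, 1/12) → P = -11/12

The binding constraints are 2x1 - 7x2 = -15 and 9x1 - 12x2 = -1.
Solving simultaneously gives x1 = 173/39, x2 = 133/39.

x1 = 173/39, x2 = 133/39, maximum P = 440/39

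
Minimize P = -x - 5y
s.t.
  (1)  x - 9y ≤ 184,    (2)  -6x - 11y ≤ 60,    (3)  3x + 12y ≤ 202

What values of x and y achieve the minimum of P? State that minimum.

x = -2942/39, y = 464/13, minimum P = -4018/39

At the optimal vertex, -6x - 11y = 60 and 3x + 12y = 202.
Solving simultaneously gives x = -2942/39, y = 464/13.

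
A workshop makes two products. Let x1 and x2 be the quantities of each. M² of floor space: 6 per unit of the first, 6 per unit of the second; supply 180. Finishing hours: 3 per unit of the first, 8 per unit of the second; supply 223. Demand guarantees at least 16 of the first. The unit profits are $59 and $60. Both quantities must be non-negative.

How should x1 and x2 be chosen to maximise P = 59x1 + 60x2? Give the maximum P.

x1 = 16, x2 = 14, maximum P = 1784

Corner points and P = 59x1 + 60x2:
  (30, 0) → P = 1770
  (16, 0) → P = 944
  (16, 14) → P = 1784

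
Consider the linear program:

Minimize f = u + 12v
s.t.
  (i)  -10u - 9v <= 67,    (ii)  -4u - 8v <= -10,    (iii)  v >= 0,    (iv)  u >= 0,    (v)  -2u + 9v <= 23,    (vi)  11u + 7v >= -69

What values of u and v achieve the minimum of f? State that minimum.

Vertices and f = u + 12v:
  (5/2, 0) → f = 5/2
  (0, 5/4) → f = 15
  (0, 23/9) → f = 92/3
The feasible region is unbounded (it extends along (9, 2), (1, 0)), but f strictly increases along every unbounded feasible direction, so there is no improving ray and the minimum is attained at a vertex.

At the optimal vertex, -4u - 8v = -10 and v = 0.
Solving simultaneously gives u = 5/2, v = 0.

u = 5/2, v = 0, minimum f = 5/2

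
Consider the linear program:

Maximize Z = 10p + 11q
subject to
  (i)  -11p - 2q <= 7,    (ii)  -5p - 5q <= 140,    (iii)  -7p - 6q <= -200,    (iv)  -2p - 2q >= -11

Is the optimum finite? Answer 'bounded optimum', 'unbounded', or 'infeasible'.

bounded optimum

Vertices and Z = 10p + 11q:
  (368, -396) → Z = -676
  (167, -323/2) → Z = -213/2
The feasible region has finitely many vertices and no improving ray; the maximum is -213/2 at (167, -323/2).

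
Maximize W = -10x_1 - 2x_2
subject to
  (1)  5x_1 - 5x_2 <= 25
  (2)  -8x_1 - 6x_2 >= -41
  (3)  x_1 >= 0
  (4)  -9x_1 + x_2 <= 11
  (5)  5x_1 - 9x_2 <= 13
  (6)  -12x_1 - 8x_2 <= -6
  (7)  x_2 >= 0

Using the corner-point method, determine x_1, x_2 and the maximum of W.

x_1 = 0, x_2 = 3/4, maximum W = -3/2

At the optimal vertex, x_1 = 0 and -12x_1 - 8x_2 = -6.
Solving simultaneously gives x_1 = 0, x_2 = 3/4.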